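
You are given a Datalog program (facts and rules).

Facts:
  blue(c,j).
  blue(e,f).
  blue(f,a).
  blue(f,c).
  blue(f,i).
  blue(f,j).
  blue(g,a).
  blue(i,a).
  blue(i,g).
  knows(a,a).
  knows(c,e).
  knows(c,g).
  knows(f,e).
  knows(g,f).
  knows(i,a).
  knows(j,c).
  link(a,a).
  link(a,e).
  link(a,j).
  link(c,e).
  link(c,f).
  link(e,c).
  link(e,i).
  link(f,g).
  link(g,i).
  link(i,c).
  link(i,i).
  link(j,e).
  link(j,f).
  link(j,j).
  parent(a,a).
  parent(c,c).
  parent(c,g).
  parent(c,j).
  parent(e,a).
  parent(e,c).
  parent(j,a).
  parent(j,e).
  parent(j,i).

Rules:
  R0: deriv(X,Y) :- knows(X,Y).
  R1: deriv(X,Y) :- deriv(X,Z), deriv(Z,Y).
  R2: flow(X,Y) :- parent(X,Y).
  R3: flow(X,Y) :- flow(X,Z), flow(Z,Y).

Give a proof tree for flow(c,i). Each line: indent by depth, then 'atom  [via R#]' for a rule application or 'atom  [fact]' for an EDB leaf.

flow(c,i)  [via R3]
  flow(c,j)  [via R2]
    parent(c,j)  [fact]
  flow(j,i)  [via R2]
    parent(j,i)  [fact]

round 1: derive flow(a,a) via R2 from parent(a,a)
round 1: derive flow(c,c) via R2 from parent(c,c)
round 1: derive flow(c,g) via R2 from parent(c,g)
round 1: derive flow(c,j) via R2 from parent(c,j)
round 1: derive flow(e,a) via R2 from parent(e,a)
round 1: derive flow(e,c) via R2 from parent(e,c)
round 1: derive flow(j,a) via R2 from parent(j,a)
round 1: derive flow(j,e) via R2 from parent(j,e)
round 1: derive flow(j,i) via R2 from parent(j,i)
round 2: derive flow(c,a) via R3 from flow(c,j), flow(j,a)
round 2: derive flow(c,e) via R3 from flow(c,j), flow(j,e)
round 2: derive flow(c,i) via R3 from flow(c,j), flow(j,i)
round 2: derive flow(e,g) via R3 from flow(e,c), flow(c,g)
round 2: derive flow(e,j) via R3 from flow(e,c), flow(c,j)
round 2: derive flow(j,c) via R3 from flow(j,e), flow(e,c)
round 3: derive flow(e,e) via R3 from flow(e,c), flow(c,e)
round 3: derive flow(e,i) via R3 from flow(e,c), flow(c,i)
round 3: derive flow(j,g) via R3 from flow(j,c), flow(c,g)
round 3: derive flow(j,j) via R3 from flow(j,c), flow(c,j)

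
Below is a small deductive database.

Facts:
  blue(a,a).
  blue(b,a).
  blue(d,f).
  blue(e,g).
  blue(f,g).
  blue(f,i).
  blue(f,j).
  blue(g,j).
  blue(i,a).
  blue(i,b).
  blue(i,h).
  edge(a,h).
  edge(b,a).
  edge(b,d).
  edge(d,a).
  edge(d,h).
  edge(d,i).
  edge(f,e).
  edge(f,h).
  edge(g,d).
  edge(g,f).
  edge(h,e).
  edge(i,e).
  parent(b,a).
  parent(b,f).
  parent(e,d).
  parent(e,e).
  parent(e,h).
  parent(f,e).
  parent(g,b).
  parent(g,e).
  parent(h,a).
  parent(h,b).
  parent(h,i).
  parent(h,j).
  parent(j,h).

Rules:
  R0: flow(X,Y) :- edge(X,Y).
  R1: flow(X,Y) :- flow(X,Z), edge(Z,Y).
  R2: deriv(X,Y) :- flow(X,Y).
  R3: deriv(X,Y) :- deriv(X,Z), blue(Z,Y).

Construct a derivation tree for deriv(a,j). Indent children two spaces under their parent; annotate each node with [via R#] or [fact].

deriv(a,j)  [via R3]
  deriv(a,g)  [via R3]
    deriv(a,e)  [via R2]
      flow(a,e)  [via R1]
        flow(a,h)  [via R0]
          edge(a,h)  [fact]
        edge(h,e)  [fact]
    blue(e,g)  [fact]
  blue(g,j)  [fact]

round 1: derive flow(a,h) via R0 from edge(a,h)
round 1: derive flow(b,a) via R0 from edge(b,a)
round 1: derive flow(b,d) via R0 from edge(b,d)
round 1: derive flow(d,a) via R0 from edge(d,a)
round 1: derive flow(d,h) via R0 from edge(d,h)
round 1: derive flow(d,i) via R0 from edge(d,i)
round 1: derive flow(f,e) via R0 from edge(f,e)
round 1: derive flow(f,h) via R0 from edge(f,h)
round 1: derive flow(g,d) via R0 from edge(g,d)
round 1: derive flow(g,f) via R0 from edge(g,f)
round 1: derive flow(h,e) via R0 from edge(h,e)
round 1: derive flow(i,e) via R0 from edge(i,e)
round 2: derive flow(a,e) via R1 from flow(a,h), edge(h,e)
round 2: derive flow(b,h) via R1 from flow(b,a), edge(a,h)
round 2: derive flow(b,i) via R1 from flow(b,d), edge(d,i)
round 2: derive flow(d,e) via R1 from flow(d,h), edge(h,e)
round 2: derive flow(g,a) via R1 from flow(g,d), edge(d,a)
round 2: derive flow(g,e) via R1 from flow(g,f), edge(f,e)
round 2: derive flow(g,h) via R1 from flow(g,d), edge(d,h)
round 2: derive flow(g,i) via R1 from flow(g,d), edge(d,i)
round 2: derive deriv(a,h) via R2 from flow(a,h)
round 2: derive deriv(b,a) via R2 from flow(b,a)
round 2: derive deriv(b,d) via R2 from flow(b,d)
round 2: derive deriv(d,a) via R2 from flow(d,a)
round 2: derive deriv(d,h) via R2 from flow(d,h)
round 2: derive deriv(d,i) via R2 from flow(d,i)
round 2: derive deriv(f,e) via R2 from flow(f,e)
round 2: derive deriv(f,h) via R2 from flow(f,h)
round 2: derive deriv(g,d) via R2 from flow(g,d)
round 2: derive deriv(g,f) via R2 from flow(g,f)
round 2: derive deriv(h,e) via R2 from flow(h,e)
round 2: derive deriv(i,e) via R2 from flow(i,e)
round 3: derive flow(b,e) via R1 from flow(b,h), edge(h,e)
round 3: derive deriv(a,e) via R2 from flow(a,e)
round 3: derive deriv(b,h) via R2 from flow(b,h)
round 3: derive deriv(b,i) via R2 from flow(b,i)
round 3: derive deriv(d,e) via R2 from flow(d,e)
round 3: derive deriv(g,a) via R2 from flow(g,a)
round 3: derive deriv(g,e) via R2 from flow(g,e)
round 3: derive deriv(g,h) via R2 from flow(g,h)
round 3: derive deriv(g,i) via R2 from flow(g,i)
round 3: derive deriv(b,f) via R3 from deriv(b,d), blue(d,f)
round 3: derive deriv(d,b) via R3 from deriv(d,i), blue(i,b)
round 3: derive deriv(f,g) via R3 from deriv(f,e), blue(e,g)
round 3: derive deriv(g,g) via R3 from deriv(g,f), blue(f,g)
round 3: derive deriv(g,j) via R3 from deriv(g,f), blue(f,j)
round 3: derive deriv(h,g) via R3 from deriv(h,e), blue(e,g)
round 3: derive deriv(i,g) via R3 from deriv(i,e), blue(e,g)
round 4: derive deriv(b,e) via R2 from flow(b,e)
round 4: derive deriv(a,g) via R3 from deriv(a,e), blue(e,g)
round 4: derive deriv(b,b) via R3 from deriv(b,i), blue(i,b)
round 4: derive deriv(b,g) via R3 from deriv(b,f), blue(f,g)
round 4: derive deriv(b,j) via R3 from deriv(b,f), blue(f,j)
round 4: derive deriv(d,g) via R3 from deriv(d,e), blue(e,g)
round 4: derive deriv(f,j) via R3 from deriv(f,g), blue(g,j)
round 4: derive deriv(g,b) via R3 from deriv(g,i), blue(i,b)
round 4: derive deriv(h,j) via R3 from deriv(h,g), blue(g,j)
round 4: derive deriv(i,j) via R3 from deriv(i,g), blue(g,j)
round 5: derive deriv(a,j) via R3 from deriv(a,g), blue(g,j)
round 5: derive deriv(d,j) via R3 from deriv(d,g), blue(g,j)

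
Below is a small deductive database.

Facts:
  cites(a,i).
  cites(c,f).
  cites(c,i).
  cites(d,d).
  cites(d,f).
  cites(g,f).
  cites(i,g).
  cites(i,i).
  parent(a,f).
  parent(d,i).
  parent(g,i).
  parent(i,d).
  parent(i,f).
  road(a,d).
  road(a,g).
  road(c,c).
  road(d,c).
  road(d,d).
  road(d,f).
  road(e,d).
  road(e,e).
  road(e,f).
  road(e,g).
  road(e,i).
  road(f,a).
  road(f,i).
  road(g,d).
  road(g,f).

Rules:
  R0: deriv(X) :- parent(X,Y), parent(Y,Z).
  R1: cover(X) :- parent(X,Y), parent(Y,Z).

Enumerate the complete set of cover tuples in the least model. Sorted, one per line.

cover(d)
cover(g)
cover(i)

round 1: derive cover(d) via R1 from parent(d,i), parent(i,d)
round 1: derive cover(g) via R1 from parent(g,i), parent(i,d)
round 1: derive cover(i) via R1 from parent(i,d), parent(d,i)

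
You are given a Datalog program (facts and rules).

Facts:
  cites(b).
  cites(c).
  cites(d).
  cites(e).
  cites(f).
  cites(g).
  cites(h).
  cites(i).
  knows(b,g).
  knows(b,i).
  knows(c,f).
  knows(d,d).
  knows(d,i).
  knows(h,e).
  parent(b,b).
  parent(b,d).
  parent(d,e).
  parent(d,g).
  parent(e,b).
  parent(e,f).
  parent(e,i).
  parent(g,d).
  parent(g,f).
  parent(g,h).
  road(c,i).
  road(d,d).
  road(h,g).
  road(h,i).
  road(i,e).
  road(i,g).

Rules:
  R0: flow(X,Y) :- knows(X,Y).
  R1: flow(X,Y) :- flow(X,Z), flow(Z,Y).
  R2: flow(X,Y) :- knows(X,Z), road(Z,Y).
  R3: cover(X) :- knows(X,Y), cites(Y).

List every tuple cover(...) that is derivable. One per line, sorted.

cover(b)
cover(c)
cover(d)
cover(h)

round 1: derive cover(b) via R3 from knows(b,g), cites(g)
round 1: derive cover(c) via R3 from knows(c,f), cites(f)
round 1: derive cover(d) via R3 from knows(d,d), cites(d)
round 1: derive cover(h) via R3 from knows(h,e), cites(e)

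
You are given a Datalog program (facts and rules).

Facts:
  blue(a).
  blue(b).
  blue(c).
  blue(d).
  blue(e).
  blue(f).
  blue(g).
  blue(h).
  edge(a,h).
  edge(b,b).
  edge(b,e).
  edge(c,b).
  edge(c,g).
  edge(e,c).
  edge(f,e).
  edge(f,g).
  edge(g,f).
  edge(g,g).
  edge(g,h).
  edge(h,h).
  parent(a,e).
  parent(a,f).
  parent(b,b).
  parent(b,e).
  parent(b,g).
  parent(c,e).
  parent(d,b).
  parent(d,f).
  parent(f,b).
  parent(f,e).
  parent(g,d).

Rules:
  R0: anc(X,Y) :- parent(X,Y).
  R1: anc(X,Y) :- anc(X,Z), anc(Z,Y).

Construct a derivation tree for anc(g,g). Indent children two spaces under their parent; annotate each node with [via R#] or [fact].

round 1: derive anc(a,e) via R0 from parent(a,e)
round 1: derive anc(a,f) via R0 from parent(a,f)
round 1: derive anc(b,b) via R0 from parent(b,b)
round 1: derive anc(b,e) via R0 from parent(b,e)
round 1: derive anc(b,g) via R0 from parent(b,g)
round 1: derive anc(c,e) via R0 from parent(c,e)
round 1: derive anc(d,b) via R0 from parent(d,b)
round 1: derive anc(d,f) via R0 from parent(d,f)
round 1: derive anc(f,b) via R0 from parent(f,b)
round 1: derive anc(f,e) via R0 from parent(f,e)
round 1: derive anc(g,d) via R0 from parent(g,d)
round 2: derive anc(a,b) via R1 from anc(a,f), anc(f,b)
round 2: derive anc(b,d) via R1 from anc(b,g), anc(g,d)
round 2: derive anc(d,e) via R1 from anc(d,b), anc(b,e)
round 2: derive anc(d,g) via R1 from anc(d,b), anc(b,g)
round 2: derive anc(f,g) via R1 from anc(f,b), anc(b,g)
round 2: derive anc(g,b) via R1 from anc(g,d), anc(d,b)
round 2: derive anc(g,f) via R1 from anc(g,d), anc(d,f)
round 3: derive anc(a,d) via R1 from anc(a,b), anc(b,d)
round 3: derive anc(a,g) via R1 from anc(a,b), anc(b,g)
round 3: derive anc(b,f) via R1 from anc(b,d), anc(d,f)
round 3: derive anc(d,d) via R1 from anc(d,b), anc(b,d)
round 3: derive anc(f,d) via R1 from anc(f,b), anc(b,d)
round 3: derive anc(f,f) via R1 from anc(f,g), anc(g,f)
round 3: derive anc(g,e) via R1 from anc(g,b), anc(b,e)
round 3: derive anc(g,g) via R1 from anc(g,b), anc(b,g)

anc(g,g)  [via R1]
  anc(g,b)  [via R1]
    anc(g,d)  [via R0]
      parent(g,d)  [fact]
    anc(d,b)  [via R0]
      parent(d,b)  [fact]
  anc(b,g)  [via R0]
    parent(b,g)  [fact]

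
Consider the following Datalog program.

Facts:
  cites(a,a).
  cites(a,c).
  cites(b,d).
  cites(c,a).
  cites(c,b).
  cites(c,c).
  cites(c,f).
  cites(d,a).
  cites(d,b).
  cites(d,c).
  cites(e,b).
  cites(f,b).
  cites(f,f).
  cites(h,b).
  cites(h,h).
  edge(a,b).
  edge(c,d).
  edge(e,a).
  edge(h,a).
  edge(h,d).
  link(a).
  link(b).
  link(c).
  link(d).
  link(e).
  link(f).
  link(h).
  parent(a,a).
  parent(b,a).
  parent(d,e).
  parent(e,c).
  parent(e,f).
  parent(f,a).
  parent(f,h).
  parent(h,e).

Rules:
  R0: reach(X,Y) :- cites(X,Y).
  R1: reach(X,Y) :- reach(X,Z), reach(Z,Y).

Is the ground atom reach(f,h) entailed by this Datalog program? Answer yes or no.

no

round 1: derive reach(a,a) via R0 from cites(a,a)
round 1: derive reach(a,c) via R0 from cites(a,c)
round 1: derive reach(b,d) via R0 from cites(b,d)
round 1: derive reach(c,a) via R0 from cites(c,a)
round 1: derive reach(c,b) via R0 from cites(c,b)
round 1: derive reach(c,c) via R0 from cites(c,c)
round 1: derive reach(c,f) via R0 from cites(c,f)
round 1: derive reach(d,a) via R0 from cites(d,a)
round 1: derive reach(d,b) via R0 from cites(d,b)
round 1: derive reach(d,c) via R0 from cites(d,c)
round 1: derive reach(e,b) via R0 from cites(e,b)
round 1: derive reach(f,b) via R0 from cites(f,b)
round 1: derive reach(f,f) via R0 from cites(f,f)
round 1: derive reach(h,b) via R0 from cites(h,b)
round 1: derive reach(h,h) via R0 from cites(h,h)
round 2: derive reach(a,b) via R1 from reach(a,c), reach(c,b)
round 2: derive reach(a,f) via R1 from reach(a,c), reach(c,f)
round 2: derive reach(b,a) via R1 from reach(b,d), reach(d,a)
round 2: derive reach(b,b) via R1 from reach(b,d), reach(d,b)
round 2: derive reach(b,c) via R1 from reach(b,d), reach(d,c)
round 2: derive reach(c,d) via R1 from reach(c,b), reach(b,d)
round 2: derive reach(d,d) via R1 from reach(d,b), reach(b,d)
round 2: derive reach(d,f) via R1 from reach(d,c), reach(c,f)
round 2: derive reach(e,d) via R1 from reach(e,b), reach(b,d)
round 2: derive reach(f,d) via R1 from reach(f,b), reach(b,d)
round 2: derive reach(h,d) via R1 from reach(h,b), reach(b,d)
round 3: derive reach(a,d) via R1 from reach(a,b), reach(b,d)
round 3: derive reach(b,f) via R1 from reach(b,a), reach(a,f)
round 3: derive reach(e,a) via R1 from reach(e,b), reach(b,a)
round 3: derive reach(e,c) via R1 from reach(e,b), reach(b,c)
round 3: derive reach(e,f) via R1 from reach(e,d), reach(d,f)
round 3: derive reach(f,a) via R1 from reach(f,b), reach(b,a)
round 3: derive reach(f,c) via R1 from reach(f,b), reach(b,c)
round 3: derive reach(h,a) via R1 from reach(h,b), reach(b,a)
round 3: derive reach(h,c) via R1 from reach(h,b), reach(b,c)
round 3: derive reach(h,f) via R1 from reach(h,d), reach(d,f)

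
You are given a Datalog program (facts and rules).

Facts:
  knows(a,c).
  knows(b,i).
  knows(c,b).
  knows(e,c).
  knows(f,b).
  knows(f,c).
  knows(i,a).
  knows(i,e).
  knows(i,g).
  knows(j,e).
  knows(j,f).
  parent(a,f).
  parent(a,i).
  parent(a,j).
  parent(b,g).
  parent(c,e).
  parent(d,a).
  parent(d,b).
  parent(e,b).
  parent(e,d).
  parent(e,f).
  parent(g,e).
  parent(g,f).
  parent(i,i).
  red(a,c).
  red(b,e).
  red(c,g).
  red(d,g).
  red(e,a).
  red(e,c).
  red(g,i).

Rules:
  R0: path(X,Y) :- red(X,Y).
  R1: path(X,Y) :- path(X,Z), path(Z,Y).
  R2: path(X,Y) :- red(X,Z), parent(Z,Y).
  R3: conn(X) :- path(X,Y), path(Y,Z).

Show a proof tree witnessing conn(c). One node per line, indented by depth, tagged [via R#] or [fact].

round 1: derive path(a,c) via R0 from red(a,c)
round 1: derive path(b,e) via R0 from red(b,e)
round 1: derive path(c,g) via R0 from red(c,g)
round 1: derive path(d,g) via R0 from red(d,g)
round 1: derive path(e,a) via R0 from red(e,a)
round 1: derive path(e,c) via R0 from red(e,c)
round 1: derive path(g,i) via R0 from red(g,i)
round 1: derive path(a,e) via R2 from red(a,c), parent(c,e)
round 1: derive path(b,b) via R2 from red(b,e), parent(e,b)
round 1: derive path(b,d) via R2 from red(b,e), parent(e,d)
round 1: derive path(b,f) via R2 from red(b,e), parent(e,f)
round 1: derive path(c,e) via R2 from red(c,g), parent(g,e)
round 1: derive path(c,f) via R2 from red(c,g), parent(g,f)
round 1: derive path(d,e) via R2 from red(d,g), parent(g,e)
round 1: derive path(d,f) via R2 from red(d,g), parent(g,f)
round 1: derive path(e,e) via R2 from red(e,c), parent(c,e)
round 1: derive path(e,f) via R2 from red(e,a), parent(a,f)
round 1: derive path(e,i) via R2 from red(e,a), parent(a,i)
round 1: derive path(e,j) via R2 from red(e,a), parent(a,j)
round 2: derive path(a,a) via R1 from path(a,e), path(e,a)
round 2: derive path(a,f) via R1 from path(a,c), path(c,f)
round 2: derive path(a,g) via R1 from path(a,c), path(c,g)
round 2: derive path(a,i) via R1 from path(a,e), path(e,i)
round 2: derive path(a,j) via R1 from path(a,e), path(e,j)
round 2: derive path(b,a) via R1 from path(b,e), path(e,a)
round 2: derive path(b,c) via R1 from path(b,e), path(e,c)
round 2: derive path(b,g) via R1 from path(b,d), path(d,g)
round 2: derive path(b,i) via R1 from path(b,e), path(e,i)
round 2: derive path(b,j) via R1 from path(b,e), path(e,j)
round 2: derive path(c,a) via R1 from path(c,e), path(e,a)
round 2: derive path(c,c) via R1 from path(c,e), path(e,c)
round 2: derive path(c,i) via R1 from path(c,e), path(e,i)
round 2: derive path(c,j) via R1 from path(c,e), path(e,j)
round 2: derive path(d,a) via R1 from path(d,e), path(e,a)
round 2: derive path(d,c) via R1 from path(d,e), path(e,c)
round 2: derive path(d,i) via R1 from path(d,e), path(e,i)
round 2: derive path(d,j) via R1 from path(d,e), path(e,j)
round 2: derive path(e,g) via R1 from path(e,c), path(c,g)
round 2: derive conn(a) via R3 from path(a,c), path(c,e)
round 2: derive conn(b) via R3 from path(b,b), path(b,b)
round 2: derive conn(c) via R3 from path(c,e), path(e,a)
round 2: derive conn(d) via R3 from path(d,e), path(e,a)
round 2: derive conn(e) via R3 from path(e,a), path(a,c)

conn(c)  [via R3]
  path(c,e)  [via R2]
    red(c,g)  [fact]
    parent(g,e)  [fact]
  path(e,a)  [via R0]
    red(e,a)  [fact]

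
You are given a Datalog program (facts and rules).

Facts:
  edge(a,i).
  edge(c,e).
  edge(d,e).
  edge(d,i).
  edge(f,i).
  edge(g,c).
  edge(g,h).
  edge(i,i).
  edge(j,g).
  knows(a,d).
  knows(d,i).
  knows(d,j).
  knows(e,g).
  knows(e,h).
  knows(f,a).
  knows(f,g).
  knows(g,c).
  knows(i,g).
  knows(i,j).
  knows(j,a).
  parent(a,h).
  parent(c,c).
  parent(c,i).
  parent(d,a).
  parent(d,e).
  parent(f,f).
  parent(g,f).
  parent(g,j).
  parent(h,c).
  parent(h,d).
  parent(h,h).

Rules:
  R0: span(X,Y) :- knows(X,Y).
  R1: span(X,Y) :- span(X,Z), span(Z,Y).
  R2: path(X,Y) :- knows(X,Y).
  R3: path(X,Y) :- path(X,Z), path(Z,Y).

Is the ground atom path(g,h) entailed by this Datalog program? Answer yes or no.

round 1: derive path(a,d) via R2 from knows(a,d)
round 1: derive path(d,i) via R2 from knows(d,i)
round 1: derive path(d,j) via R2 from knows(d,j)
round 1: derive path(e,g) via R2 from knows(e,g)
round 1: derive path(e,h) via R2 from knows(e,h)
round 1: derive path(f,a) via R2 from knows(f,a)
round 1: derive path(f,g) via R2 from knows(f,g)
round 1: derive path(g,c) via R2 from knows(g,c)
round 1: derive path(i,g) via R2 from knows(i,g)
round 1: derive path(i,j) via R2 from knows(i,j)
round 1: derive path(j,a) via R2 from knows(j,a)
round 2: derive path(a,i) via R3 from path(a,d), path(d,i)
round 2: derive path(a,j) via R3 from path(a,d), path(d,j)
round 2: derive path(d,a) via R3 from path(d,j), path(j,a)
round 2: derive path(d,g) via R3 from path(d,i), path(i,g)
round 2: derive path(e,c) via R3 from path(e,g), path(g,c)
round 2: derive path(f,c) via R3 from path(f,g), path(g,c)
round 2: derive path(f,d) via R3 from path(f,a), path(a,d)
round 2: derive path(i,a) via R3 from path(i,j), path(j,a)
round 2: derive path(i,c) via R3 from path(i,g), path(g,c)
round 2: derive path(j,d) via R3 from path(j,a), path(a,d)
round 3: derive path(a,a) via R3 from path(a,d), path(d,a)
round 3: derive path(a,c) via R3 from path(a,i), path(i,c)
round 3: derive path(a,g) via R3 from path(a,d), path(d,g)
round 3: derive path(d,c) via R3 from path(d,g), path(g,c)
round 3: derive path(d,d) via R3 from path(d,a), path(a,d)
round 3: derive path(f,i) via R3 from path(f,a), path(a,i)
round 3: derive path(f,j) via R3 from path(f,a), path(a,j)
round 3: derive path(i,d) via R3 from path(i,a), path(a,d)
round 3: derive path(i,i) via R3 from path(i,a), path(a,i)
round 3: derive path(j,g) via R3 from path(j,d), path(d,g)
round 3: derive path(j,i) via R3 from path(j,a), path(a,i)
round 3: derive path(j,j) via R3 from path(j,a), path(a,j)
round 4: derive path(j,c) via R3 from path(j,a), path(a,c)

no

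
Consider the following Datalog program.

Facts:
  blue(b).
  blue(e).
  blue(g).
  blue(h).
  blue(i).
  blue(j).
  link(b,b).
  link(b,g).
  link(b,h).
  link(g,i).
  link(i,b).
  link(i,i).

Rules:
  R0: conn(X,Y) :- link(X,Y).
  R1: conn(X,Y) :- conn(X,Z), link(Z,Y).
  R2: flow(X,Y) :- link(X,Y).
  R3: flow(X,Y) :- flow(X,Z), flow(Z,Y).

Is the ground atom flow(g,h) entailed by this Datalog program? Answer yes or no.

yes

round 1: derive flow(b,b) via R2 from link(b,b)
round 1: derive flow(b,g) via R2 from link(b,g)
round 1: derive flow(b,h) via R2 from link(b,h)
round 1: derive flow(g,i) via R2 from link(g,i)
round 1: derive flow(i,b) via R2 from link(i,b)
round 1: derive flow(i,i) via R2 from link(i,i)
round 2: derive flow(b,i) via R3 from flow(b,g), flow(g,i)
round 2: derive flow(g,b) via R3 from flow(g,i), flow(i,b)
round 2: derive flow(i,g) via R3 from flow(i,b), flow(b,g)
round 2: derive flow(i,h) via R3 from flow(i,b), flow(b,h)
round 3: derive flow(g,g) via R3 from flow(g,b), flow(b,g)
round 3: derive flow(g,h) via R3 from flow(g,b), flow(b,h)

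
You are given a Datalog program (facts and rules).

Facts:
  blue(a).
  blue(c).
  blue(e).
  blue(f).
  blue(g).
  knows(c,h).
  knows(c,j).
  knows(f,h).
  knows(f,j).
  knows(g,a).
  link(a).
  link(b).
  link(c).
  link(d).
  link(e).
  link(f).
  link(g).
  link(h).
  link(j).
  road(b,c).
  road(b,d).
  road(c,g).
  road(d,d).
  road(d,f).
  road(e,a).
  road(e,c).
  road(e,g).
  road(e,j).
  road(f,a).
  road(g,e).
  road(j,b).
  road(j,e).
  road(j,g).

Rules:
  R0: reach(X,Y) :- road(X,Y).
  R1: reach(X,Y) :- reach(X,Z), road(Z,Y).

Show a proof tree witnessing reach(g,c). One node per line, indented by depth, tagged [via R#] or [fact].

round 1: derive reach(b,c) via R0 from road(b,c)
round 1: derive reach(b,d) via R0 from road(b,d)
round 1: derive reach(c,g) via R0 from road(c,g)
round 1: derive reach(d,d) via R0 from road(d,d)
round 1: derive reach(d,f) via R0 from road(d,f)
round 1: derive reach(e,a) via R0 from road(e,a)
round 1: derive reach(e,c) via R0 from road(e,c)
round 1: derive reach(e,g) via R0 from road(e,g)
round 1: derive reach(e,j) via R0 from road(e,j)
round 1: derive reach(f,a) via R0 from road(f,a)
round 1: derive reach(g,e) via R0 from road(g,e)
round 1: derive reach(j,b) via R0 from road(j,b)
round 1: derive reach(j,e) via R0 from road(j,e)
round 1: derive reach(j,g) via R0 from road(j,g)
round 2: derive reach(b,f) via R1 from reach(b,d), road(d,f)
round 2: derive reach(b,g) via R1 from reach(b,c), road(c,g)
round 2: derive reach(c,e) via R1 from reach(c,g), road(g,e)
round 2: derive reach(d,a) via R1 from reach(d,f), road(f,a)
round 2: derive reach(e,b) via R1 from reach(e,j), road(j,b)
round 2: derive reach(e,e) via R1 from reach(e,g), road(g,e)
round 2: derive reach(g,a) via R1 from reach(g,e), road(e,a)
round 2: derive reach(g,c) via R1 from reach(g,e), road(e,c)
round 2: derive reach(g,g) via R1 from reach(g,e), road(e,g)
round 2: derive reach(g,j) via R1 from reach(g,e), road(e,j)
round 2: derive reach(j,a) via R1 from reach(j,e), road(e,a)
round 2: derive reach(j,c) via R1 from reach(j,b), road(b,c)
round 2: derive reach(j,d) via R1 from reach(j,b), road(b,d)
round 2: derive reach(j,j) via R1 from reach(j,e), road(e,j)
round 3: derive reach(b,a) via R1 from reach(b,f), road(f,a)
round 3: derive reach(b,e) via R1 from reach(b,g), road(g,e)
round 3: derive reach(c,a) via R1 from reach(c,e), road(e,a)
round 3: derive reach(c,c) via R1 from reach(c,e), road(e,c)
round 3: derive reach(c,j) via R1 from reach(c,e), road(e,j)
round 3: derive reach(e,d) via R1 from reach(e,b), road(b,d)
round 3: derive reach(g,b) via R1 from reach(g,j), road(j,b)
round 3: derive reach(j,f) via R1 from reach(j,d), road(d,f)
round 4: derive reach(b,j) via R1 from reach(b,e), road(e,j)
round 4: derive reach(c,b) via R1 from reach(c,j), road(j,b)
round 4: derive reach(e,f) via R1 from reach(e,d), road(d,f)
round 4: derive reach(g,d) via R1 from reach(g,b), road(b,d)
round 5: derive reach(b,b) via R1 from reach(b,j), road(j,b)
round 5: derive reach(c,d) via R1 from reach(c,b), road(b,d)
round 5: derive reach(g,f) via R1 from reach(g,d), road(d,f)
round 6: derive reach(c,f) via R1 from reach(c,d), road(d,f)

reach(g,c)  [via R1]
  reach(g,e)  [via R0]
    road(g,e)  [fact]
  road(e,c)  [fact]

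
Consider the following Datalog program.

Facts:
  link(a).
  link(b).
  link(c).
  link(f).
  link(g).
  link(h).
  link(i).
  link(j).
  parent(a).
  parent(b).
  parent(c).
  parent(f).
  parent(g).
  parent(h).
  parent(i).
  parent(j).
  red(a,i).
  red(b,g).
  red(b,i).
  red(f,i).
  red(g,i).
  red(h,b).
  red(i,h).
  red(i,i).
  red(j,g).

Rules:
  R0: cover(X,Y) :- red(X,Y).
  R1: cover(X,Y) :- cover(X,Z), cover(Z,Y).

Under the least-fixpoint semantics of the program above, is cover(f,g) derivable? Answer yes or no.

yes

round 1: derive cover(a,i) via R0 from red(a,i)
round 1: derive cover(b,g) via R0 from red(b,g)
round 1: derive cover(b,i) via R0 from red(b,i)
round 1: derive cover(f,i) via R0 from red(f,i)
round 1: derive cover(g,i) via R0 from red(g,i)
round 1: derive cover(h,b) via R0 from red(h,b)
round 1: derive cover(i,h) via R0 from red(i,h)
round 1: derive cover(i,i) via R0 from red(i,i)
round 1: derive cover(j,g) via R0 from red(j,g)
round 2: derive cover(a,h) via R1 from cover(a,i), cover(i,h)
round 2: derive cover(b,h) via R1 from cover(b,i), cover(i,h)
round 2: derive cover(f,h) via R1 from cover(f,i), cover(i,h)
round 2: derive cover(g,h) via R1 from cover(g,i), cover(i,h)
round 2: derive cover(h,g) via R1 from cover(h,b), cover(b,g)
round 2: derive cover(h,i) via R1 from cover(h,b), cover(b,i)
round 2: derive cover(i,b) via R1 from cover(i,h), cover(h,b)
round 2: derive cover(j,i) via R1 from cover(j,g), cover(g,i)
round 3: derive cover(a,b) via R1 from cover(a,h), cover(h,b)
round 3: derive cover(a,g) via R1 from cover(a,h), cover(h,g)
round 3: derive cover(b,b) via R1 from cover(b,h), cover(h,b)
round 3: derive cover(f,b) via R1 from cover(f,h), cover(h,b)
round 3: derive cover(f,g) via R1 from cover(f,h), cover(h,g)
round 3: derive cover(g,b) via R1 from cover(g,h), cover(h,b)
round 3: derive cover(g,g) via R1 from cover(g,h), cover(h,g)
round 3: derive cover(h,h) via R1 from cover(h,b), cover(b,h)
round 3: derive cover(i,g) via R1 from cover(i,b), cover(b,g)
round 3: derive cover(j,b) via R1 from cover(j,i), cover(i,b)
round 3: derive cover(j,h) via R1 from cover(j,g), cover(g,h)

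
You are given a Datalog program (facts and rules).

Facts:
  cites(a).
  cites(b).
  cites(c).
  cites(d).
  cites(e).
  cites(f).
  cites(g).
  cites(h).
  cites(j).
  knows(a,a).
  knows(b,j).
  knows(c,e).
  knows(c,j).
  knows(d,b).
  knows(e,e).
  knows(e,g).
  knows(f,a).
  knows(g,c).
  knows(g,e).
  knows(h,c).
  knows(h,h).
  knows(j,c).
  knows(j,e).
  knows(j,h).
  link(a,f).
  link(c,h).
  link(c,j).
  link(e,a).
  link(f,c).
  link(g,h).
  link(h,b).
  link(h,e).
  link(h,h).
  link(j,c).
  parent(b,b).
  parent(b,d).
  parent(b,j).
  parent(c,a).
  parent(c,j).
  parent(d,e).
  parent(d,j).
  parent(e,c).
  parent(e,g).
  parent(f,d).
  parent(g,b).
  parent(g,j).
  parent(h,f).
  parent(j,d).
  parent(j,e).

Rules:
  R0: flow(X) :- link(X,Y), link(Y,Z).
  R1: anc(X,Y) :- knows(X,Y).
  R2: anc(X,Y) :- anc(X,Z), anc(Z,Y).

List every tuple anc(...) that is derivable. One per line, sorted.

anc(a,a)
anc(b,c)
anc(b,e)
anc(b,g)
anc(b,h)
anc(b,j)
anc(c,c)
anc(c,e)
anc(c,g)
anc(c,h)
anc(c,j)
anc(d,b)
anc(d,c)
anc(d,e)
anc(d,g)
anc(d,h)
anc(d,j)
anc(e,c)
anc(e,e)
anc(e,g)
anc(e,h)
anc(e,j)
anc(f,a)
anc(g,c)
anc(g,e)
anc(g,g)
anc(g,h)
anc(g,j)
anc(h,c)
anc(h,e)
anc(h,g)
anc(h,h)
anc(h,j)
anc(j,c)
anc(j,e)
anc(j,g)
anc(j,h)
anc(j,j)

round 1: derive anc(a,a) via R1 from knows(a,a)
round 1: derive anc(b,j) via R1 from knows(b,j)
round 1: derive anc(c,e) via R1 from knows(c,e)
round 1: derive anc(c,j) via R1 from knows(c,j)
round 1: derive anc(d,b) via R1 from knows(d,b)
round 1: derive anc(e,e) via R1 from knows(e,e)
round 1: derive anc(e,g) via R1 from knows(e,g)
round 1: derive anc(f,a) via R1 from knows(f,a)
round 1: derive anc(g,c) via R1 from knows(g,c)
round 1: derive anc(g,e) via R1 from knows(g,e)
round 1: derive anc(h,c) via R1 from knows(h,c)
round 1: derive anc(h,h) via R1 from knows(h,h)
round 1: derive anc(j,c) via R1 from knows(j,c)
round 1: derive anc(j,e) via R1 from knows(j,e)
round 1: derive anc(j,h) via R1 from knows(j,h)
round 2: derive anc(b,c) via R2 from anc(b,j), anc(j,c)
round 2: derive anc(b,e) via R2 from anc(b,j), anc(j,e)
round 2: derive anc(b,h) via R2 from anc(b,j), anc(j,h)
round 2: derive anc(c,c) via R2 from anc(c,j), anc(j,c)
round 2: derive anc(c,g) via R2 from anc(c,e), anc(e,g)
round 2: derive anc(c,h) via R2 from anc(c,j), anc(j,h)
round 2: derive anc(d,j) via R2 from anc(d,b), anc(b,j)
round 2: derive anc(e,c) via R2 from anc(e,g), anc(g,c)
round 2: derive anc(g,g) via R2 from anc(g,e), anc(e,g)
round 2: derive anc(g,j) via R2 from anc(g,c), anc(c,j)
round 2: derive anc(h,e) via R2 from anc(h,c), anc(c,e)
round 2: derive anc(h,j) via R2 from anc(h,c), anc(c,j)
round 2: derive anc(j,g) via R2 from anc(j,e), anc(e,g)
round 2: derive anc(j,j) via R2 from anc(j,c), anc(c,j)
round 3: derive anc(b,g) via R2 from anc(b,c), anc(c,g)
round 3: derive anc(d,c) via R2 from anc(d,b), anc(b,c)
round 3: derive anc(d,e) via R2 from anc(d,b), anc(b,e)
round 3: derive anc(d,g) via R2 from anc(d,j), anc(j,g)
round 3: derive anc(d,h) via R2 from anc(d,b), anc(b,h)
round 3: derive anc(e,h) via R2 from anc(e,c), anc(c,h)
round 3: derive anc(e,j) via R2 from anc(e,c), anc(c,j)
round 3: derive anc(g,h) via R2 from anc(g,c), anc(c,h)
round 3: derive anc(h,g) via R2 from anc(h,c), anc(c,g)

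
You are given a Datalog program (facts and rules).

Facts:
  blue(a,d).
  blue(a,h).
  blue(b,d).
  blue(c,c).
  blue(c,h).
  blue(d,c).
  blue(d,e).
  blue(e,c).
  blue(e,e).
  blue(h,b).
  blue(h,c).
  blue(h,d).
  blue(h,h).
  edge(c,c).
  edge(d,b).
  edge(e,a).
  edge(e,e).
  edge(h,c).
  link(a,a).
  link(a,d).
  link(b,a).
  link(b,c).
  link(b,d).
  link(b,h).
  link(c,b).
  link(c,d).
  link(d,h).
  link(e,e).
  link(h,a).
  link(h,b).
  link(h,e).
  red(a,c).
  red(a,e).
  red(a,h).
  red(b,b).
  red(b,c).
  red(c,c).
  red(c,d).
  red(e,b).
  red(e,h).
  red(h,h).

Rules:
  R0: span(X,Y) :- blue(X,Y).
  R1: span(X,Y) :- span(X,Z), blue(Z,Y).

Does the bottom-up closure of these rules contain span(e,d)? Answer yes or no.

round 1: derive span(a,d) via R0 from blue(a,d)
round 1: derive span(a,h) via R0 from blue(a,h)
round 1: derive span(b,d) via R0 from blue(b,d)
round 1: derive span(c,c) via R0 from blue(c,c)
round 1: derive span(c,h) via R0 from blue(c,h)
round 1: derive span(d,c) via R0 from blue(d,c)
round 1: derive span(d,e) via R0 from blue(d,e)
round 1: derive span(e,c) via R0 from blue(e,c)
round 1: derive span(e,e) via R0 from blue(e,e)
round 1: derive span(h,b) via R0 from blue(h,b)
round 1: derive span(h,c) via R0 from blue(h,c)
round 1: derive span(h,d) via R0 from blue(h,d)
round 1: derive span(h,h) via R0 from blue(h,h)
round 2: derive span(a,b) via R1 from span(a,h), blue(h,b)
round 2: derive span(a,c) via R1 from span(a,d), blue(d,c)
round 2: derive span(a,e) via R1 from span(a,d), blue(d,e)
round 2: derive span(b,c) via R1 from span(b,d), blue(d,c)
round 2: derive span(b,e) via R1 from span(b,d), blue(d,e)
round 2: derive span(c,b) via R1 from span(c,h), blue(h,b)
round 2: derive span(c,d) via R1 from span(c,h), blue(h,d)
round 2: derive span(d,h) via R1 from span(d,c), blue(c,h)
round 2: derive span(e,h) via R1 from span(e,c), blue(c,h)
round 2: derive span(h,e) via R1 from span(h,d), blue(d,e)
round 3: derive span(b,h) via R1 from span(b,c), blue(c,h)
round 3: derive span(c,e) via R1 from span(c,d), blue(d,e)
round 3: derive span(d,b) via R1 from span(d,h), blue(h,b)
round 3: derive span(d,d) via R1 from span(d,h), blue(h,d)
round 3: derive span(e,b) via R1 from span(e,h), blue(h,b)
round 3: derive span(e,d) via R1 from span(e,h), blue(h,d)
round 4: derive span(b,b) via R1 from span(b,h), blue(h,b)

yes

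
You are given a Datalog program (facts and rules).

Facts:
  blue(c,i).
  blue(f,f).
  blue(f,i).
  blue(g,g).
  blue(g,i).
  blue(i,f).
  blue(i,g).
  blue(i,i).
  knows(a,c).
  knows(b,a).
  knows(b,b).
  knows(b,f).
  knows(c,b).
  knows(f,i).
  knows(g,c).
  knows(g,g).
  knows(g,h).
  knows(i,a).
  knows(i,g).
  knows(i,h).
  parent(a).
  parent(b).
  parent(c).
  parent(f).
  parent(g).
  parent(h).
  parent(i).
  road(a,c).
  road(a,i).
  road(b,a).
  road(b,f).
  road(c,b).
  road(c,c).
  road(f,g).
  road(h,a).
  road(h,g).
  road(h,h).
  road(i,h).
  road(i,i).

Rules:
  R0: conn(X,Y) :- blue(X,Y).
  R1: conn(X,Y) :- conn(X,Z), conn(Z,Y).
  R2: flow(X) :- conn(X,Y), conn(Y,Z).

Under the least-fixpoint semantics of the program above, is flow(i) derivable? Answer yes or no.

round 1: derive conn(c,i) via R0 from blue(c,i)
round 1: derive conn(f,f) via R0 from blue(f,f)
round 1: derive conn(f,i) via R0 from blue(f,i)
round 1: derive conn(g,g) via R0 from blue(g,g)
round 1: derive conn(g,i) via R0 from blue(g,i)
round 1: derive conn(i,f) via R0 from blue(i,f)
round 1: derive conn(i,g) via R0 from blue(i,g)
round 1: derive conn(i,i) via R0 from blue(i,i)
round 2: derive conn(c,f) via R1 from conn(c,i), conn(i,f)
round 2: derive conn(c,g) via R1 from conn(c,i), conn(i,g)
round 2: derive conn(f,g) via R1 from conn(f,i), conn(i,g)
round 2: derive conn(g,f) via R1 from conn(g,i), conn(i,f)
round 2: derive flow(c) via R2 from conn(c,i), conn(i,f)
round 2: derive flow(f) via R2 from conn(f,f), conn(f,f)
round 2: derive flow(g) via R2 from conn(g,g), conn(g,g)
round 2: derive flow(i) via R2 from conn(i,f), conn(f,f)

yes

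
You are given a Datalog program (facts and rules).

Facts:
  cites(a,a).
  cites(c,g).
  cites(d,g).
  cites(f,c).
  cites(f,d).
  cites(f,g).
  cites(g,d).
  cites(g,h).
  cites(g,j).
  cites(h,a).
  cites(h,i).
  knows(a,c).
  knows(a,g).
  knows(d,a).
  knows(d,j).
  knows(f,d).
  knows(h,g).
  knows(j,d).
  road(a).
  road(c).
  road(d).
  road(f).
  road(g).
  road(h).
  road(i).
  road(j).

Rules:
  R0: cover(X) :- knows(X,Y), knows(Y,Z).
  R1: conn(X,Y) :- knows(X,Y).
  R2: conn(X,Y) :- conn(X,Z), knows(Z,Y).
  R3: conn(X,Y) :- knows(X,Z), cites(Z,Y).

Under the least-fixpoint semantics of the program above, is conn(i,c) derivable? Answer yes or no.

round 1: derive conn(a,c) via R1 from knows(a,c)
round 1: derive conn(a,g) via R1 from knows(a,g)
round 1: derive conn(d,a) via R1 from knows(d,a)
round 1: derive conn(d,j) via R1 from knows(d,j)
round 1: derive conn(f,d) via R1 from knows(f,d)
round 1: derive conn(h,g) via R1 from knows(h,g)
round 1: derive conn(j,d) via R1 from knows(j,d)
round 1: derive conn(a,d) via R3 from knows(a,g), cites(g,d)
round 1: derive conn(a,h) via R3 from knows(a,g), cites(g,h)
round 1: derive conn(a,j) via R3 from knows(a,g), cites(g,j)
round 1: derive conn(f,g) via R3 from knows(f,d), cites(d,g)
round 1: derive conn(h,d) via R3 from knows(h,g), cites(g,d)
round 1: derive conn(h,h) via R3 from knows(h,g), cites(g,h)
round 1: derive conn(h,j) via R3 from knows(h,g), cites(g,j)
round 1: derive conn(j,g) via R3 from knows(j,d), cites(d,g)
round 2: derive conn(a,a) via R2 from conn(a,d), knows(d,a)
round 2: derive conn(d,c) via R2 from conn(d,a), knows(a,c)
round 2: derive conn(d,d) via R2 from conn(d,j), knows(j,d)
round 2: derive conn(d,g) via R2 from conn(d,a), knows(a,g)
round 2: derive conn(f,a) via R2 from conn(f,d), knows(d,a)
round 2: derive conn(f,j) via R2 from conn(f,d), knows(d,j)
round 2: derive conn(h,a) via R2 from conn(h,d), knows(d,a)
round 2: derive conn(j,a) via R2 from conn(j,d), knows(d,a)
round 2: derive conn(j,j) via R2 from conn(j,d), knows(d,j)
round 3: derive conn(f,c) via R2 from conn(f,a), knows(a,c)
round 3: derive conn(h,c) via R2 from conn(h,a), knows(a,c)
round 3: derive conn(j,c) via R2 from conn(j,a), knows(a,c)

no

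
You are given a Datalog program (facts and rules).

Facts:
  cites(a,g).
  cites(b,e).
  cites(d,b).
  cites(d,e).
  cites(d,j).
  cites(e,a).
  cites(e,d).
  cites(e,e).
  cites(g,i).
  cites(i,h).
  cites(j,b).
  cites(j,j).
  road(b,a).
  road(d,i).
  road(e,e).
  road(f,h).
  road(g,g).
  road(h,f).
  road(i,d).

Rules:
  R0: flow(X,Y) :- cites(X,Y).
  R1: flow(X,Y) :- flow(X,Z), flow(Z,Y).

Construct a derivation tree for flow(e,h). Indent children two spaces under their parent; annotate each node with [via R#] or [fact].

flow(e,h)  [via R1]
  flow(e,g)  [via R1]
    flow(e,a)  [via R0]
      cites(e,a)  [fact]
    flow(a,g)  [via R0]
      cites(a,g)  [fact]
  flow(g,h)  [via R1]
    flow(g,i)  [via R0]
      cites(g,i)  [fact]
    flow(i,h)  [via R0]
      cites(i,h)  [fact]

round 1: derive flow(a,g) via R0 from cites(a,g)
round 1: derive flow(b,e) via R0 from cites(b,e)
round 1: derive flow(d,b) via R0 from cites(d,b)
round 1: derive flow(d,e) via R0 from cites(d,e)
round 1: derive flow(d,j) via R0 from cites(d,j)
round 1: derive flow(e,a) via R0 from cites(e,a)
round 1: derive flow(e,d) via R0 from cites(e,d)
round 1: derive flow(e,e) via R0 from cites(e,e)
round 1: derive flow(g,i) via R0 from cites(g,i)
round 1: derive flow(i,h) via R0 from cites(i,h)
round 1: derive flow(j,b) via R0 from cites(j,b)
round 1: derive flow(j,j) via R0 from cites(j,j)
round 2: derive flow(a,i) via R1 from flow(a,g), flow(g,i)
round 2: derive flow(b,a) via R1 from flow(b,e), flow(e,a)
round 2: derive flow(b,d) via R1 from flow(b,e), flow(e,d)
round 2: derive flow(d,a) via R1 from flow(d,e), flow(e,a)
round 2: derive flow(d,d) via R1 from flow(d,e), flow(e,d)
round 2: derive flow(e,b) via R1 from flow(e,d), flow(d,b)
round 2: derive flow(e,g) via R1 from flow(e,a), flow(a,g)
round 2: derive flow(e,j) via R1 from flow(e,d), flow(d,j)
round 2: derive flow(g,h) via R1 from flow(g,i), flow(i,h)
round 2: derive flow(j,e) via R1 from flow(j,b), flow(b,e)
round 3: derive flow(a,h) via R1 from flow(a,g), flow(g,h)
round 3: derive flow(b,b) via R1 from flow(b,d), flow(d,b)
round 3: derive flow(b,g) via R1 from flow(b,a), flow(a,g)
round 3: derive flow(b,i) via R1 from flow(b,a), flow(a,i)
round 3: derive flow(b,j) via R1 from flow(b,d), flow(d,j)
round 3: derive flow(d,g) via R1 from flow(d,a), flow(a,g)
round 3: derive flow(d,i) via R1 from flow(d,a), flow(a,i)
round 3: derive flow(e,h) via R1 from flow(e,g), flow(g,h)
round 3: derive flow(e,i) via R1 from flow(e,a), flow(a,i)
round 3: derive flow(j,a) via R1 from flow(j,b), flow(b,a)
round 3: derive flow(j,d) via R1 from flow(j,b), flow(b,d)
round 3: derive flow(j,g) via R1 from flow(j,e), flow(e,g)
round 4: derive flow(b,h) via R1 from flow(b,a), flow(a,h)
round 4: derive flow(d,h) via R1 from flow(d,a), flow(a,h)
round 4: derive flow(j,h) via R1 from flow(j,a), flow(a,h)
round 4: derive flow(j,i) via R1 from flow(j,a), flow(a,i)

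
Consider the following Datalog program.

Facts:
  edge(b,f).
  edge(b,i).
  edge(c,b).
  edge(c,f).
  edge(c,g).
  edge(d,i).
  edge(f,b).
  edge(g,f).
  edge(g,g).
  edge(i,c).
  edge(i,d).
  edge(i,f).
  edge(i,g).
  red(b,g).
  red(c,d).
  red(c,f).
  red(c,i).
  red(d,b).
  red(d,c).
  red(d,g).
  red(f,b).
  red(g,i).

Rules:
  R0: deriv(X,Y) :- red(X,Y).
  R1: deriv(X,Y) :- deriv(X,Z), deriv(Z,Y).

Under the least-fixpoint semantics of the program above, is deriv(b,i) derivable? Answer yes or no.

round 1: derive deriv(b,g) via R0 from red(b,g)
round 1: derive deriv(c,d) via R0 from red(c,d)
round 1: derive deriv(c,f) via R0 from red(c,f)
round 1: derive deriv(c,i) via R0 from red(c,i)
round 1: derive deriv(d,b) via R0 from red(d,b)
round 1: derive deriv(d,c) via R0 from red(d,c)
round 1: derive deriv(d,g) via R0 from red(d,g)
round 1: derive deriv(f,b) via R0 from red(f,b)
round 1: derive deriv(g,i) via R0 from red(g,i)
round 2: derive deriv(b,i) via R1 from deriv(b,g), deriv(g,i)
round 2: derive deriv(c,b) via R1 from deriv(c,d), deriv(d,b)
round 2: derive deriv(c,c) via R1 from deriv(c,d), deriv(d,c)
round 2: derive deriv(c,g) via R1 from deriv(c,d), deriv(d,g)
round 2: derive deriv(d,d) via R1 from deriv(d,c), deriv(c,d)
round 2: derive deriv(d,f) via R1 from deriv(d,c), deriv(c,f)
round 2: derive deriv(d,i) via R1 from deriv(d,c), deriv(c,i)
round 2: derive deriv(f,g) via R1 from deriv(f,b), deriv(b,g)
round 3: derive deriv(f,i) via R1 from deriv(f,b), deriv(b,i)

yes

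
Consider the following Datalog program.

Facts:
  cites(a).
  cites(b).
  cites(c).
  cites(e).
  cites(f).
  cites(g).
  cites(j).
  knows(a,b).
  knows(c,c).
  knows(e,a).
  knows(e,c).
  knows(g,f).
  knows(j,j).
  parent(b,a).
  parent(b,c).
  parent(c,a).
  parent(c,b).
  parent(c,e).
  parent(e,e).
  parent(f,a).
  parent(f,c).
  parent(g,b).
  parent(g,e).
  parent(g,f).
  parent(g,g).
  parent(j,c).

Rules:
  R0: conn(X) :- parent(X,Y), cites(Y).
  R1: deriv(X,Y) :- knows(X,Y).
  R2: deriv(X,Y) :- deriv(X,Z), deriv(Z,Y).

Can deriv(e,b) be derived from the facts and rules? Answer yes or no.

round 1: derive deriv(a,b) via R1 from knows(a,b)
round 1: derive deriv(c,c) via R1 from knows(c,c)
round 1: derive deriv(e,a) via R1 from knows(e,a)
round 1: derive deriv(e,c) via R1 from knows(e,c)
round 1: derive deriv(g,f) via R1 from knows(g,f)
round 1: derive deriv(j,j) via R1 from knows(j,j)
round 2: derive deriv(e,b) via R2 from deriv(e,a), deriv(a,b)

yes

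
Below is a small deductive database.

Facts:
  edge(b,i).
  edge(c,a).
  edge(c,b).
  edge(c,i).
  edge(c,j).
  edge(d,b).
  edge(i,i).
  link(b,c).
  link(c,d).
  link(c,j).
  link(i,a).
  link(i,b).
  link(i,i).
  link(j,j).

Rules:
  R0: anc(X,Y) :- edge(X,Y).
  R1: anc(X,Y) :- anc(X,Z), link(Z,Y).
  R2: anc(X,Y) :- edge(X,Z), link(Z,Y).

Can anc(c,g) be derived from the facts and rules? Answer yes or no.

round 1: derive anc(b,i) via R0 from edge(b,i)
round 1: derive anc(c,a) via R0 from edge(c,a)
round 1: derive anc(c,b) via R0 from edge(c,b)
round 1: derive anc(c,i) via R0 from edge(c,i)
round 1: derive anc(c,j) via R0 from edge(c,j)
round 1: derive anc(d,b) via R0 from edge(d,b)
round 1: derive anc(i,i) via R0 from edge(i,i)
round 1: derive anc(b,a) via R2 from edge(b,i), link(i,a)
round 1: derive anc(b,b) via R2 from edge(b,i), link(i,b)
round 1: derive anc(c,c) via R2 from edge(c,b), link(b,c)
round 1: derive anc(d,c) via R2 from edge(d,b), link(b,c)
round 1: derive anc(i,a) via R2 from edge(i,i), link(i,a)
round 1: derive anc(i,b) via R2 from edge(i,i), link(i,b)
round 2: derive anc(b,c) via R1 from anc(b,b), link(b,c)
round 2: derive anc(c,d) via R1 from anc(c,c), link(c,d)
round 2: derive anc(d,d) via R1 from anc(d,c), link(c,d)
round 2: derive anc(d,j) via R1 from anc(d,c), link(c,j)
round 2: derive anc(i,c) via R1 from anc(i,b), link(b,c)
round 3: derive anc(b,d) via R1 from anc(b,c), link(c,d)
round 3: derive anc(b,j) via R1 from anc(b,c), link(c,j)
round 3: derive anc(i,d) via R1 from anc(i,c), link(c,d)
round 3: derive anc(i,j) via R1 from anc(i,c), link(c,j)

no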